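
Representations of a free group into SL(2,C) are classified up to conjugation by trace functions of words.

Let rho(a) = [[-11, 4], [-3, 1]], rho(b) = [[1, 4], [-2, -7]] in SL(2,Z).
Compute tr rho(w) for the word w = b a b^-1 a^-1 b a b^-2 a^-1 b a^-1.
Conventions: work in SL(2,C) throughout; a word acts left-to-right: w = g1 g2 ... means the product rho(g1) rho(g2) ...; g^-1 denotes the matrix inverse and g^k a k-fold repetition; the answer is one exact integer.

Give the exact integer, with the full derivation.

rho(b) = [[1, 4], [-2, -7]]
... * rho(a) = [[-11, 4], [-3, 1]]  ->  [[-23, 8], [43, -15]]
... * rho(b^-1) = [[-7, -4], [2, 1]]  ->  [[177, 100], [-331, -187]]
... * rho(a^-1) = [[1, -4], [3, -11]]  ->  [[477, -1808], [-892, 3381]]
... * rho(b) = [[1, 4], [-2, -7]]  ->  [[4093, 14564], [-7654, -27235]]
... * rho(a) = [[-11, 4], [-3, 1]]  ->  [[-88715, 30936], [165899, -57851]]
... * rho(b^-1) = [[-7, -4], [2, 1]]  ->  [[682877, 385796], [-1276995, -721447]]
... * rho(b^-1) = [[-7, -4], [2, 1]]  ->  [[-4008547, -2345712], [7496071, 4386533]]
... * rho(a^-1) = [[1, -4], [3, -11]]  ->  [[-11045683, 41837020], [20655670, -78236147]]
... * rho(b) = [[1, 4], [-2, -7]]  ->  [[-94719723, -337041872], [177127964, 630275709]]
... * rho(a^-1) = [[1, -4], [3, -11]]  ->  [[-1105845339, 4086339484], [2067955091, -7641544655]]
tr = -1105845339 + -7641544655 = -8747389994

-8747389994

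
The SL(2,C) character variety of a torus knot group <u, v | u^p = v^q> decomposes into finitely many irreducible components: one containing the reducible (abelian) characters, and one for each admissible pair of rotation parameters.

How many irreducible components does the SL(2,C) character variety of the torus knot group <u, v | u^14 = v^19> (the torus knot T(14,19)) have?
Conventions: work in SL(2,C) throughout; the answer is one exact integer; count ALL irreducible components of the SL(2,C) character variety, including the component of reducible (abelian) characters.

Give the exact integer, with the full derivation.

118

Gamma = < u, v | u^14 = v^19 > (torus knot T(14,19)); the central element u^14 = v^19 acts as +I or -I in any irreducible SL(2,C) representation.
On an irreducible component, tr(u) is locked at 2*cos(pi*alpha/14) for some alpha in 1..13, and tr(v) at 2*cos(pi*beta/19) for some beta in 1..18.
u^14 = (-1)^alpha I and v^19 = (-1)^beta I must agree, so alpha and beta have equal parity.
count pairs: odd alpha (7 choices) x odd beta (9), plus even alpha (6) x even beta (9): 7*9 + 6*9 = 117.
components with irreducible characters: 117; plus the single component of reducible (abelian) characters: total 118.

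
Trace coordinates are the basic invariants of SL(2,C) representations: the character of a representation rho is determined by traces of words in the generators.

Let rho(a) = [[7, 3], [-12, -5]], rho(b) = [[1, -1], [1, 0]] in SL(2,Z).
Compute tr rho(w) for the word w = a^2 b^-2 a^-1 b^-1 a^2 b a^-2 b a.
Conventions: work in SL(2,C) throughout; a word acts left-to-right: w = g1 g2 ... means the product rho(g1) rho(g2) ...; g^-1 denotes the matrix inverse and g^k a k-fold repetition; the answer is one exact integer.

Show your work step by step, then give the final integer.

2320942

rho(a) = [[7, 3], [-12, -5]]
... * rho(a) = [[7, 3], [-12, -5]]  ->  [[13, 6], [-24, -11]]
... * rho(b^-1) = [[0, 1], [-1, 1]]  ->  [[-6, 19], [11, -35]]
... * rho(b^-1) = [[0, 1], [-1, 1]]  ->  [[-19, 13], [35, -24]]
... * rho(a^-1) = [[-5, -3], [12, 7]]  ->  [[251, 148], [-463, -273]]
... * rho(b^-1) = [[0, 1], [-1, 1]]  ->  [[-148, 399], [273, -736]]
... * rho(a) = [[7, 3], [-12, -5]]  ->  [[-5824, -2439], [10743, 4499]]
... * rho(a) = [[7, 3], [-12, -5]]  ->  [[-11500, -5277], [21213, 9734]]
... * rho(b) = [[1, -1], [1, 0]]  ->  [[-16777, 11500], [30947, -21213]]
... * rho(a^-1) = [[-5, -3], [12, 7]]  ->  [[221885, 130831], [-409291, -241332]]
... * rho(a^-1) = [[-5, -3], [12, 7]]  ->  [[460547, 250162], [-849529, -461451]]
... * rho(b) = [[1, -1], [1, 0]]  ->  [[710709, -460547], [-1310980, 849529]]
... * rho(a) = [[7, 3], [-12, -5]]  ->  [[10501527, 4434862], [-19371208, -8180585]]
tr = 10501527 + -8180585 = 2320942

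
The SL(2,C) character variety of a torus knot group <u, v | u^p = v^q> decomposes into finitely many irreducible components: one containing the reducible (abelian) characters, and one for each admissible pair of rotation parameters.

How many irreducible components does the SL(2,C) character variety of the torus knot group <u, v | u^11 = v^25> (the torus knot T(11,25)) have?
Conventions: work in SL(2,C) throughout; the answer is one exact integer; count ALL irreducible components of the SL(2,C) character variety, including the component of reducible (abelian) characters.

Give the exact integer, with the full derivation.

In the torus knot group T(11,25), u^11 = v^25 is central, so an irreducible representation sends it to +I or -I (Schur).
This locks tr(u) to 2*cos(pi*alpha/11), alpha in 1..10, and tr(v) to 2*cos(pi*beta/25), beta in 1..24, on each component of irreducible characters.
Consistency of u^11 = (-1)^alpha I with v^25 = (-1)^beta I forces alpha = beta (mod 2).
count pairs: odd alpha (5 choices) x odd beta (12), plus even alpha (5) x even beta (12): 5*12 + 5*12 = 120.
components with irreducible characters: 120; plus the single component of reducible (abelian) characters: total 121.

121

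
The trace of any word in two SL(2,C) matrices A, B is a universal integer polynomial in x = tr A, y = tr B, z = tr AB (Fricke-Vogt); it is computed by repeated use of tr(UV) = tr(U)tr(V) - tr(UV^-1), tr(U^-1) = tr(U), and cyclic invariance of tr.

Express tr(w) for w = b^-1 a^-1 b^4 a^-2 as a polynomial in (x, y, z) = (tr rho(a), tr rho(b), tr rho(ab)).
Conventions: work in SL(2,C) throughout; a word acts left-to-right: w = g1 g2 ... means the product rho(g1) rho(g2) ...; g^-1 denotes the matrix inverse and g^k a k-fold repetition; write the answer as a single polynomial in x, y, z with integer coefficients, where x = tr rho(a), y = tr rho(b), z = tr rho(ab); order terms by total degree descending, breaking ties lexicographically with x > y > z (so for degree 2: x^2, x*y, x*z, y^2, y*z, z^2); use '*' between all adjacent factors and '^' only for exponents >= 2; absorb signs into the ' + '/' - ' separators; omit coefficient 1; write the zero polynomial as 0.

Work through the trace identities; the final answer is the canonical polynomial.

use: trace(b^2) = trace(b) * trace(b) - trace(1)   [square of b] = y^2 - 2
apply: trace(b^3) = trace(b) * trace(b^2) - trace(b)   [square of b] = y^3 - 3*y
trace(b^4) = trace(b) * trace(b^3) - trace(b^2)   [square of b] = y^4 - 4*y^2 + 2
trace(b a b) = trace(b) * trace(a b) - trace(a)   [square of b] = y*z - x
use: trace(a b^3) = trace(b) * trace(b a b) - trace(b a)   [square of b] = y^2*z - x*y - z
apply: trace(b^4 a) = trace(b) * trace(a b^3) - trace(a b^2)   [square of b] = y^3*z - x*y^2 - 2*y*z + x
apply: trace(a^-1 b^4) = trace(b^4) * trace(a) - trace(b^4 a)   [inverse elimination on a] = x*y^4 - y^3*z - 3*x*y^2 + 2*y*z + x
apply: trace(a^-2 b^4) = trace(a^-1 b^4) * trace(a) - trace(a^-1 b^4 a)   [inverse elimination on a] = x^2*y^4 - x*y^3*z - 3*x^2*y^2 - y^4 + 2*x*y*z + x^2 + 4*y^2 - 2
trace(a^-1 b^4 a^-2) = trace(a^-2 b^4) * trace(a) - trace(a^-2 b^4 a)   [inverse elimination on a] = x^3*y^4 - x^2*y^3*z - 3*x^3*y^2 - 2*x*y^4 + 2*x^2*y*z + y^3*z + x^3 + 7*x*y^2 - 2*y*z - 3*x
trace(b^5) = trace(b) * trace(b^4) - trace(b^3)   [square of b] = y^5 - 5*y^3 + 5*y
trace(b^5 a) = trace(b) * trace(b^2 a b^2) - trace(b^2 a b)   [square of b] = y^4*z - x*y^3 - 3*y^2*z + 2*x*y + z
trace(b^4 a^-1 b) = trace(b^5) * trace(a) - trace(b^5 a)   [inverse elimination on a] = x*y^5 - y^4*z - 4*x*y^3 + 3*y^2*z + 3*x*y - z
apply: trace(a b a b) = trace(a b) * trace(a b) - trace(1)   [split at a repeated a] = z^2 - 2
trace(a b a) = trace(a) * trace(b a) - trace(b)   [square of a] = x*z - y
trace(b a b a b) = trace(b) * trace(a b a b) - trace(a b a)   [square of b] = y*z^2 - x*z - y
apply: trace(b a b a b^2) = trace(b) * trace(b a b a b) - trace(b a b a)   [square of b] = y^2*z^2 - x*y*z - y^2 - z^2 + 2
use: trace(b a b^4 a) = trace(b) * trace(b a b a b^2) - trace(b a b a b)   [square of b] = y^3*z^2 - x*y^2*z - y^3 - 2*y*z^2 + x*z + 3*y
trace(b^4 a^-1 b a) = trace(b a b^4) * trace(a) - trace(b a b^4 a)   [inverse elimination on a] = x*y^4*z - x^2*y^3 - y^3*z^2 - 2*x*y^2*z + 2*x^2*y + y^3 + 2*y*z^2 - 3*y
trace(a^-1 b a^-1 b^4) = trace(b^4 a^-1 b) * trace(a) - trace(b^4 a^-1 b a)   [inverse elimination on a] = x^2*y^5 - 2*x*y^4*z - 3*x^2*y^3 + y^3*z^2 + 5*x*y^2*z + x^2*y - y^3 - 2*y*z^2 - x*z + 3*y
use: trace(a^-1 b^4 a^-2 b) = trace(a^-1 b a^-1 b^4) * trace(a) - trace(a^-1 b a^-1 b^4 a)   [inverse elimination on a] = x^3*y^5 - 2*x^2*y^4*z - 3*x^3*y^3 - x*y^5 + x*y^3*z^2 + 5*x^2*y^2*z + y^4*z + x^3*y + 3*x*y^3 - 2*x*y*z^2 - x^2*z - 3*y^2*z + z
use: trace(b^-1 a^-1 b^4 a^-2) = trace(a^-1 b^4 a^-2) * trace(b) - trace(a^-1 b^4 a^-2 b)   [inverse elimination on b] = x^2*y^4*z - x*y^5 - x*y^3*z^2 - 3*x^2*y^2*z + 4*x*y^3 + 2*x*y*z^2 + x^2*z + y^2*z - 3*x*y - z

x^2*y^4*z - x*y^5 - x*y^3*z^2 - 3*x^2*y^2*z + 4*x*y^3 + 2*x*y*z^2 + x^2*z + y^2*z - 3*x*y - z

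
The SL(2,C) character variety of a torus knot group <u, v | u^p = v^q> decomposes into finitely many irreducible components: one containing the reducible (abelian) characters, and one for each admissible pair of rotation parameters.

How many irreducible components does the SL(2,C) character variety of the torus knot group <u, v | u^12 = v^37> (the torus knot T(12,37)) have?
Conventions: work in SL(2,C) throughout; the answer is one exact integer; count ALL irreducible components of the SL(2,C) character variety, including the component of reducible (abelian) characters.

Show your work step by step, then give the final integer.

199

For T(12,37): irreducibility forces the central element u^12 = v^37 to one of +I, -I.
On an irreducible component, tr(u) is locked at 2*cos(pi*alpha/12) for some alpha in 1..11, and tr(v) at 2*cos(pi*beta/37) for some beta in 1..36.
u^12 = (-1)^alpha I and v^37 = (-1)^beta I must agree, so alpha and beta have equal parity.
count pairs: odd alpha (6 choices) x odd beta (18), plus even alpha (5) x even beta (18): 6*18 + 5*18 = 198.
Total: 198 irreducible-character components + 1 reducible (abelian) component = 199.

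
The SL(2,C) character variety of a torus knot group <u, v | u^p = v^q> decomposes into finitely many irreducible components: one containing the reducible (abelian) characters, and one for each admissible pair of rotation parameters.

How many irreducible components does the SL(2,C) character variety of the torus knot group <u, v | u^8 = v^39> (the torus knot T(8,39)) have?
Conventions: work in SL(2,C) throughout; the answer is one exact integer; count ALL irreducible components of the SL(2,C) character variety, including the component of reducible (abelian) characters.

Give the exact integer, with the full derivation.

134

For T(8,39): irreducibility forces the central element u^8 = v^39 to one of +I, -I.
This locks tr(u) to 2*cos(pi*alpha/8), alpha in 1..7, and tr(v) to 2*cos(pi*beta/39), beta in 1..38, on each component of irreducible characters.
The two central values (-1)^alpha I and (-1)^beta I must be the same matrix, so alpha and beta share a parity.
Counting: 4 odd alphas x 19 odd betas + 3 even alphas x 19 even betas = 76 + 57 = 133.
components with irreducible characters: 133; plus the single component of reducible (abelian) characters: total 134.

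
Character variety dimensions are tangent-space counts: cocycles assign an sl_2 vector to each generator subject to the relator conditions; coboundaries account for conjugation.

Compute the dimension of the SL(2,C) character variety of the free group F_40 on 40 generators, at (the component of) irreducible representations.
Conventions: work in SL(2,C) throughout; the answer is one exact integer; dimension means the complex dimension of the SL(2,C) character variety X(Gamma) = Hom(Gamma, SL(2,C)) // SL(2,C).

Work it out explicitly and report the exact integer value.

117

The free group F_40: 40 generators, no relators.
So Z^1 = (sl_2)^40 in full: dim Z^1 = 120.
At an irreducible rho the centralizer of the image in sl_2 is 0, so the coboundary map sl_2 -> Z^1 is injective: dim B^1 = 3.
dim X = dim H^1 = dim Z^1 - dim B^1 = 120 - 3 = 117.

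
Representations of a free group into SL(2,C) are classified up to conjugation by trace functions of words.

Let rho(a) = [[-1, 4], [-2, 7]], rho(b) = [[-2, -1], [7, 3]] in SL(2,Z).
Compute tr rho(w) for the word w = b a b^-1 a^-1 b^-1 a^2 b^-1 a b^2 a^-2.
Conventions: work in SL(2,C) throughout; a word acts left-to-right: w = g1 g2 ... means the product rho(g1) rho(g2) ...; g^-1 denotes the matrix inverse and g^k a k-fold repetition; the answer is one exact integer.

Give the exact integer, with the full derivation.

-10820993754

rho(b) = [[-2, -1], [7, 3]]
... * rho(a) = [[-1, 4], [-2, 7]]  ->  [[4, -15], [-13, 49]]
... * rho(b^-1) = [[3, 1], [-7, -2]]  ->  [[117, 34], [-382, -111]]
... * rho(a^-1) = [[7, -4], [2, -1]]  ->  [[887, -502], [-2896, 1639]]
... * rho(b^-1) = [[3, 1], [-7, -2]]  ->  [[6175, 1891], [-20161, -6174]]
... * rho(a) = [[-1, 4], [-2, 7]]  ->  [[-9957, 37937], [32509, -123862]]
... * rho(a) = [[-1, 4], [-2, 7]]  ->  [[-65917, 225731], [215215, -736998]]
... * rho(b^-1) = [[3, 1], [-7, -2]]  ->  [[-1777868, -517379], [5804631, 1689211]]
... * rho(a) = [[-1, 4], [-2, 7]]  ->  [[2812626, -10733125], [-9183053, 35043001]]
... * rho(b) = [[-2, -1], [7, 3]]  ->  [[-80757127, -35012001], [263667113, 114312056]]
... * rho(b) = [[-2, -1], [7, 3]]  ->  [[-83569753, -24278876], [272850166, 79269055]]
... * rho(a^-1) = [[7, -4], [2, -1]]  ->  [[-633546023, 358557888], [2068489272, -1170669719]]
... * rho(a^-1) = [[7, -4], [2, -1]]  ->  [[-3717706385, 2175626204], [12138085466, -7103287369]]
tr = -3717706385 + -7103287369 = -10820993754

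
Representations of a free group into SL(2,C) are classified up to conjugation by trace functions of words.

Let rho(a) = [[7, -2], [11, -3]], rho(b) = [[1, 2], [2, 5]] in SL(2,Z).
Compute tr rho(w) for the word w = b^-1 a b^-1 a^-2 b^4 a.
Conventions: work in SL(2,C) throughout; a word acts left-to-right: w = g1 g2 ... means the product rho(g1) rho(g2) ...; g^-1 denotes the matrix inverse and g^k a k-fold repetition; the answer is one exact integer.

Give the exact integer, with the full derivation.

rho(b^-1) = [[5, -2], [-2, 1]]
... * rho(a) = [[7, -2], [11, -3]]  ->  [[13, -4], [-3, 1]]
... * rho(b^-1) = [[5, -2], [-2, 1]]  ->  [[73, -30], [-17, 7]]
... * rho(a^-1) = [[-3, 2], [-11, 7]]  ->  [[111, -64], [-26, 15]]
... * rho(a^-1) = [[-3, 2], [-11, 7]]  ->  [[371, -226], [-87, 53]]
... * rho(b) = [[1, 2], [2, 5]]  ->  [[-81, -388], [19, 91]]
... * rho(b) = [[1, 2], [2, 5]]  ->  [[-857, -2102], [201, 493]]
... * rho(b) = [[1, 2], [2, 5]]  ->  [[-5061, -12224], [1187, 2867]]
... * rho(b) = [[1, 2], [2, 5]]  ->  [[-29509, -71242], [6921, 16709]]
... * rho(a) = [[7, -2], [11, -3]]  ->  [[-990225, 272744], [232246, -63969]]
tr = -990225 + -63969 = -1054194

-1054194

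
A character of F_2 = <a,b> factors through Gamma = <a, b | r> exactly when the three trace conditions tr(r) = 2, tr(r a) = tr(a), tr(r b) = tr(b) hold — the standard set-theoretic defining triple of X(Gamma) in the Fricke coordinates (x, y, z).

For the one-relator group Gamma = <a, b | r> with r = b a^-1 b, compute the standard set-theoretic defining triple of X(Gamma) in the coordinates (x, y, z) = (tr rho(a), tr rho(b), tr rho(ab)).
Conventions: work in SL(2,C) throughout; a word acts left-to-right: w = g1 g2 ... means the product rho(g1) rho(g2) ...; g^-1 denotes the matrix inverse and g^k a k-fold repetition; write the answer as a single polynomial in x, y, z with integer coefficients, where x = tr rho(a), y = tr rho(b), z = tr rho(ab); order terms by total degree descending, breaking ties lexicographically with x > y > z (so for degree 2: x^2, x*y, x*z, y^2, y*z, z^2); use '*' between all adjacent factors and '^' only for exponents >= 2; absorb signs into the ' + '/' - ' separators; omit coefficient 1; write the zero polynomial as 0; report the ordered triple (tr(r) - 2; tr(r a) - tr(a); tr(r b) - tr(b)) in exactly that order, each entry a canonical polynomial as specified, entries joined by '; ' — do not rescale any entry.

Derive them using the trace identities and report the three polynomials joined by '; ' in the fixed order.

reduce: tr(b^2) = tr(b) tr(b) - tr(1) = y^2 - 2
tr(b^2 a) = tr(b) tr(a b) - tr(a) = y*z - x
so tr(b a^-1 b) = tr(b^2) tr(a) - tr(b^2 a) = x*y^2 - y*z - x
tr(b a b a) = tr(b a) tr(b a) - tr(1) = z^2 - 2
tr(b a^-1 b a) = tr(b a b) tr(a) - tr(b a b a) = x*y*z - x^2 - z^2 + 2
tr(b^3) = tr(b) tr(b^2) - tr(b)  (reduce the b square) = y^3 - 3*y
so tr(b^3 a) = tr(b) tr(b a b) - tr(b a)  (reduce the b square) = y^2*z - x*y - z
tr(b a^-1 b^2) = tr(b^3) tr(a) - tr(b^3 a)  (eliminate a^-1) = x*y^3 - y^2*z - 2*x*y + z
assemble the triple (tr(r) - 2; tr(r a) - x; tr(r b) - y)

x*y^2 - y*z - x - 2; x*y*z - x^2 - z^2 - x + 2; x*y^3 - y^2*z - 2*x*y - y + z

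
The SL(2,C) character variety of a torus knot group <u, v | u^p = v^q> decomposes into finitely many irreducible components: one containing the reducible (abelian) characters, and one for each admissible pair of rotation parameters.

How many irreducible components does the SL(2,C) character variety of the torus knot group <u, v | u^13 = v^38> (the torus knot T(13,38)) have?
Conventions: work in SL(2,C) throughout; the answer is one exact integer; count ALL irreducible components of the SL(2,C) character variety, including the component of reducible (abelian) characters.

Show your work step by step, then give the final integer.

Gamma = < u, v | u^13 = v^38 > (torus knot T(13,38)); the central element u^13 = v^38 acts as +I or -I in any irreducible SL(2,C) representation.
This locks tr(u) to 2*cos(pi*alpha/13), alpha in 1..12, and tr(v) to 2*cos(pi*beta/38), beta in 1..37, on each component of irreducible characters.
u^13 = (-1)^alpha I and v^38 = (-1)^beta I must agree, so alpha and beta have equal parity.
Counting: 6 odd alphas x 19 odd betas + 6 even alphas x 18 even betas = 114 + 108 = 222.
components with irreducible characters: 222; plus the single component of reducible (abelian) characters: total 223.

223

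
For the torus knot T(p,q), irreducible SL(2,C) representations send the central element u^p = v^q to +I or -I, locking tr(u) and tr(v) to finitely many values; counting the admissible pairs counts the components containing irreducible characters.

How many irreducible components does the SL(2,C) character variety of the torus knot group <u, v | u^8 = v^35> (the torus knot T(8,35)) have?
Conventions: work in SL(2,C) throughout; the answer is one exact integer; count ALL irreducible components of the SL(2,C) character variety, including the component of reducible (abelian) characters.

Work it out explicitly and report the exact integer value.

120

For T(8,35): irreducibility forces the central element u^8 = v^35 to one of +I, -I.
On an irreducible component, tr(u) is locked at 2*cos(pi*alpha/8) for some alpha in 1..7, and tr(v) at 2*cos(pi*beta/35) for some beta in 1..34.
u^8 = (-1)^alpha I and v^35 = (-1)^beta I must agree, so alpha and beta have equal parity.
Enumerate parity-matched pairs: 4*17 odd-odd plus 3*17 even-even gives 119.
Total: 119 irreducible-character components + 1 reducible (abelian) component = 120.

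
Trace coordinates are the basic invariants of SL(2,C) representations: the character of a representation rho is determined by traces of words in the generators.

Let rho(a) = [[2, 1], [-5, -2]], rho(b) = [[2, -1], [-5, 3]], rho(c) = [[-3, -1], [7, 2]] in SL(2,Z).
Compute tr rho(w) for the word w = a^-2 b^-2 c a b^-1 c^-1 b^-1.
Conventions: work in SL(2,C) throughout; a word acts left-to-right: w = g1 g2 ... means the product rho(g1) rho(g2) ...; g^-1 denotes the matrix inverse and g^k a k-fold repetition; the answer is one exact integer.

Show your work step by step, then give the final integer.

58

rho(a^-1) = [[-2, -1], [5, 2]]
... * rho(a^-1) = [[-2, -1], [5, 2]]  ->  [[-1, 0], [0, -1]]
... * rho(b^-1) = [[3, 1], [5, 2]]  ->  [[-3, -1], [-5, -2]]
... * rho(b^-1) = [[3, 1], [5, 2]]  ->  [[-14, -5], [-25, -9]]
... * rho(c) = [[-3, -1], [7, 2]]  ->  [[7, 4], [12, 7]]
... * rho(a) = [[2, 1], [-5, -2]]  ->  [[-6, -1], [-11, -2]]
... * rho(b^-1) = [[3, 1], [5, 2]]  ->  [[-23, -8], [-43, -15]]
... * rho(c^-1) = [[2, 1], [-7, -3]]  ->  [[10, 1], [19, 2]]
... * rho(b^-1) = [[3, 1], [5, 2]]  ->  [[35, 12], [67, 23]]
tr = 35 + 23 = 58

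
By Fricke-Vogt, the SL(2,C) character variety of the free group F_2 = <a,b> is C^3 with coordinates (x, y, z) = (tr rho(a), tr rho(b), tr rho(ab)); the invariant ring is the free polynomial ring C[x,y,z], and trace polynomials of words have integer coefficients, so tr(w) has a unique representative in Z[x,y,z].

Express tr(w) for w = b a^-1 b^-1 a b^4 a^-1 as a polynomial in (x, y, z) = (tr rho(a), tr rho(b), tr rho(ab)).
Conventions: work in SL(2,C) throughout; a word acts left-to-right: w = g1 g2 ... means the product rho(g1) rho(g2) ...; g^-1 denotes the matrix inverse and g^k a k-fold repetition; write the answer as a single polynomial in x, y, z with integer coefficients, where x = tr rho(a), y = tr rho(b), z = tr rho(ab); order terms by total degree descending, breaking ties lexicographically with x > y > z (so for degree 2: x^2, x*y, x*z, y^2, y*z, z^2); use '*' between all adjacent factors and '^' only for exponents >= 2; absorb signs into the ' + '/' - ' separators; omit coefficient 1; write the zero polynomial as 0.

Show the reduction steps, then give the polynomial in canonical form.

-x^2*y^5*z + x^3*y^4 + x*y^6 + 2*x*y^4*z^2 + x^2*y^3*z - y^5*z - y^3*z^3 - 2*x^3*y^2 - 5*x*y^4 - 4*x*y^2*z^2 + 2*x^2*y*z + 5*y^3*z + 2*y*z^3 + 5*x*y^2 - 6*y*z + x

and tr(a b^2) = tr(b) * tr(a b) - tr(a)  (reduce the b square) = y*z - x
tr(b a b^2) = tr(b) * tr(a b^2) - tr(a b)  (reduce the b square) = y^2*z - x*y - z
next, tr(a b^4) = tr(b) * tr(b a b^2) - tr(b a b)  (reduce the b square) = y^3*z - x*y^2 - 2*y*z + x
tr(b^2) = tr(b) * tr(b) - tr(1)  (reduce the b square) = y^2 - 2
tr(b^3) = tr(b) * tr(b^2) - tr(b)  (reduce the b square) = y^3 - 3*y
tr(a^2 b^3) = tr(a) * tr(b^3 a) - tr(b^3)  (reduce the a square) = x*y^2*z - x^2*y - y^3 - x*z + 3*y
and tr(a^2 b^2) = tr(a) * tr(b^2 a) - tr(b^2)  (reduce the a square) = x*y*z - x^2 - y^2 + 2
next, tr(b^2 a^2 b^2) = tr(b) * tr(a^2 b^3) - tr(a^2 b^2)  (reduce the b square) = x*y^3*z - x^2*y^2 - y^4 - 2*x*y*z + x^2 + 4*y^2 - 2
tr(a b^5 a) = tr(b) * tr(b^2 a^2 b^2) - tr(b^2 a^2 b)  (reduce the b square) = x*y^4*z - x^2*y^3 - y^5 - 3*x*y^2*z + 2*x^2*y + 5*y^3 + x*z - 5*y
next, tr(a b a b) = tr(b a) * tr(b a) - tr(1)  (split on b) = z^2 - 2
and tr(a b a) = tr(a) * tr(b a) - tr(b)  (reduce the a square) = x*z - y
and tr(a b a b^2) = tr(b) * tr(a b a b) - tr(a b a)  (reduce the b square) = y*z^2 - x*z - y
and tr(a b a b^3) = tr(b) * tr(a b a b^2) - tr(a b a b)  (reduce the b square) = y^2*z^2 - x*y*z - y^2 - z^2 + 2
tr(a b a b^4) = tr(b) * tr(a b a b^3) - tr(a b a b^2)  (reduce the b square) = y^3*z^2 - x*y^2*z - y^3 - 2*y*z^2 + x*z + 3*y
and tr(a b^5 a b) = tr(b) * tr(a b a b^4) - tr(a b a b^3)  (reduce the b square) = y^4*z^2 - x*y^3*z - y^4 - 3*y^2*z^2 + 2*x*y*z + 4*y^2 + z^2 - 2
tr(b^-1 a b^5 a) = tr(a b^5 a) * tr(b) - tr(a b^5 a b)  (eliminate b^-1) = x*y^5*z - x^2*y^4 - y^6 - y^4*z^2 - 2*x*y^3*z + 2*x^2*y^2 + 6*y^4 + 3*y^2*z^2 - x*y*z - 9*y^2 - z^2 + 2
and tr(b a^-1 b^-1 a b^4) = tr(b^-1 a b^5) * tr(a) - tr(b^-1 a b^5 a)  (eliminate a^-1) = -x*y^5*z + x^2*y^4 + y^6 + y^4*z^2 + 3*x*y^3*z - 3*x^2*y^2 - 6*y^4 - 3*y^2*z^2 - x*y*z + x^2 + 9*y^2 + z^2 - 2
and tr(b a b a^2 b) = tr(a) * tr(b^2 a b a) - tr(b^2 a b)  (reduce the a square) = x*y*z^2 - x^2*z - y^2*z + z
tr(b a b a^2) = tr(a) * tr(b a b a) - tr(b a b)  (reduce the a square) = x*z^2 - y*z - x
next, tr(b a b a^2 b^2) = tr(b) * tr(b a b a^2 b) - tr(b a b a^2)  (reduce the b square) = x*y^2*z^2 - x^2*y*z - y^3*z - x*z^2 + 2*y*z + x
and tr(a b^4 a b a) = tr(b) * tr(b a b a^2 b^2) - tr(b a b a^2 b)  (reduce the b square) = x*y^3*z^2 - x^2*y^2*z - y^4*z - 2*x*y*z^2 + x^2*z + 3*y^2*z + x*y - z
and tr(a b a b a b) = tr(a b a b) * tr(a b) - tr(b a)  (split on a) = z^3 - 3*z
tr(a b a b a b^2) = tr(b) * tr(a b a b a b) - tr(a b a b a)  (reduce the b square) = y*z^3 - x*z^2 - 2*y*z + x
tr(b a b a b a b^2) = tr(b) * tr(a b a b a b^2) - tr(a b a b a b)  (reduce the b square) = y^2*z^3 - x*y*z^2 - 2*y^2*z - z^3 + x*y + 3*z
and tr(a b^4 a b a b) = tr(b) * tr(b a b a b a b^2) - tr(b a b a b a b)  (reduce the b square) = y^3*z^3 - x*y^2*z^2 - 2*y^3*z - 2*y*z^3 + x*y^2 + x*z^2 + 5*y*z - x
next, tr(b^-1 a b^4 a b a) = tr(a b^4 a b a) * tr(b) - tr(a b^4 a b a b)  (eliminate b^-1) = x*y^4*z^2 - x^2*y^3*z - y^5*z - y^3*z^3 - x*y^2*z^2 + x^2*y*z + 5*y^3*z + 2*y*z^3 - x*z^2 - 6*y*z + x
tr(b a^-1 b^-1 a b^4 a) = tr(b^-1 a b^4 a b) * tr(a) - tr(b^-1 a b^4 a b a)  (eliminate a^-1) = -x*y^4*z^2 + 2*x^2*y^3*z + y^5*z + y^3*z^3 - x^3*y^2 - x*y^4 + x*y^2*z^2 - 3*x^2*y*z - 5*y^3*z - 2*y*z^3 + x^3 + 4*x*y^2 + x*z^2 + 6*y*z - 3*x
next, tr(b a^-1 b^-1 a b^4 a^-1) = tr(b a^-1 b^-1 a b^4) * tr(a) - tr(b a^-1 b^-1 a b^4 a)  (eliminate a^-1) = -x^2*y^5*z + x^3*y^4 + x*y^6 + 2*x*y^4*z^2 + x^2*y^3*z - y^5*z - y^3*z^3 - 2*x^3*y^2 - 5*x*y^4 - 4*x*y^2*z^2 + 2*x^2*y*z + 5*y^3*z + 2*y*z^3 + 5*x*y^2 - 6*y*z + x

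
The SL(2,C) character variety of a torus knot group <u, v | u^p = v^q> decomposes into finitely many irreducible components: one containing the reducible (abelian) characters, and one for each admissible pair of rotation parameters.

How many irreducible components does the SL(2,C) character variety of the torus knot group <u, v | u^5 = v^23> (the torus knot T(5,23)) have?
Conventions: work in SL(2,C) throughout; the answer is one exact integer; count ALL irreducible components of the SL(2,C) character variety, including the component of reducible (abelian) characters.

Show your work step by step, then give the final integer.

45

Gamma = < u, v | u^5 = v^23 > (torus knot T(5,23)); the central element u^5 = v^23 acts as +I or -I in any irreducible SL(2,C) representation.
This locks tr(u) to 2*cos(pi*alpha/5), alpha in 1..4, and tr(v) to 2*cos(pi*beta/23), beta in 1..22, on each component of irreducible characters.
u^5 = (-1)^alpha I and v^23 = (-1)^beta I must agree, so alpha and beta have equal parity.
Counting: 2 odd alphas x 11 odd betas + 2 even alphas x 11 even betas = 22 + 22 = 44.
That is 44 components of irreducible characters, and with the reducible (abelian) component the total is 45.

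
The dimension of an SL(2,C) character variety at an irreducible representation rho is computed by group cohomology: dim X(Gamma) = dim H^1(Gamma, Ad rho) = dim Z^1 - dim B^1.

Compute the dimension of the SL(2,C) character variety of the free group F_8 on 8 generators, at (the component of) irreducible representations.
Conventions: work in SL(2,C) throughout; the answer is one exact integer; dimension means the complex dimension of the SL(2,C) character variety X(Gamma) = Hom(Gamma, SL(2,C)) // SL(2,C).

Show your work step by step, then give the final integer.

The free group F_8: 8 generators, no relators.
So Z^1 = (sl_2)^8 in full: dim Z^1 = 24.
Irreducibility makes the coboundary map sl_2 -> Z^1 injective (trivial centralizer), so dim B^1 = 3.
Therefore dim X = 24 - 3 = 21.

21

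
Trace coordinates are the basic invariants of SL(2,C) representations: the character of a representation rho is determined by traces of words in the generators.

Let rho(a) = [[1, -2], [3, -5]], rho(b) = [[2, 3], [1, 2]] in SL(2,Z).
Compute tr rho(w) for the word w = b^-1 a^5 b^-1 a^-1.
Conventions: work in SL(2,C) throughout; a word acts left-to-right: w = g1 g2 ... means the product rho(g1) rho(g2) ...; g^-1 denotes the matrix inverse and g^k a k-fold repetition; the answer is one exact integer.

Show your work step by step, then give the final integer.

rho(b^-1) = [[2, -3], [-1, 2]]
... * rho(a) = [[1, -2], [3, -5]]  ->  [[-7, 11], [5, -8]]
... * rho(a) = [[1, -2], [3, -5]]  ->  [[26, -41], [-19, 30]]
... * rho(a) = [[1, -2], [3, -5]]  ->  [[-97, 153], [71, -112]]
... * rho(a) = [[1, -2], [3, -5]]  ->  [[362, -571], [-265, 418]]
... * rho(a) = [[1, -2], [3, -5]]  ->  [[-1351, 2131], [989, -1560]]
... * rho(b^-1) = [[2, -3], [-1, 2]]  ->  [[-4833, 8315], [3538, -6087]]
... * rho(a^-1) = [[-5, 2], [-3, 1]]  ->  [[-780, -1351], [571, 989]]
tr = -780 + 989 = 209

209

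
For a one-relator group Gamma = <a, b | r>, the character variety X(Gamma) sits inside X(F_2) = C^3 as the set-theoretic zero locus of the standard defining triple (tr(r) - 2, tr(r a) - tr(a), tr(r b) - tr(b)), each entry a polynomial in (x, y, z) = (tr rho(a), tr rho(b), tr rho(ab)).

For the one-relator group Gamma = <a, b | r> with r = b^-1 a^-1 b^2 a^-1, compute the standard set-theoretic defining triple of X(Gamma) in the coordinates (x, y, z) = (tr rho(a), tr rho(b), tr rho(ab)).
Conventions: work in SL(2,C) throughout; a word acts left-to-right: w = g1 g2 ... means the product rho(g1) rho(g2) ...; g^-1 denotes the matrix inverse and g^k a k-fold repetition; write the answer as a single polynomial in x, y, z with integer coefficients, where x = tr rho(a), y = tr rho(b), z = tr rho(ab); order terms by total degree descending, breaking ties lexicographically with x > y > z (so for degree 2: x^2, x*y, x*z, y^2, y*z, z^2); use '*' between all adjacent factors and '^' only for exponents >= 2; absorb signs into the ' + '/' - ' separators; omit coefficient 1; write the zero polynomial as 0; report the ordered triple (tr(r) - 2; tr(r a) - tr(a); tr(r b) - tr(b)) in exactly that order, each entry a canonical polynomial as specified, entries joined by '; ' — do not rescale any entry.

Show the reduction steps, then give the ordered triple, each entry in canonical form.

and trace(b a^-1) = trace(b)*trace(a) - trace(b a) = x*y - z
and trace(a^2 b) = trace(a)*trace(b a) - trace(b) = x*z - y
and trace(a^2) = trace(a)*trace(a) - trace(1) = x^2 - 2
and trace(a b^2 a) = trace(b)*trace(a^2 b) - trace(a^2) = x*y*z - x^2 - y^2 + 2
trace(a b a b) = trace(a b)*trace(a b) - trace(1) = z^2 - 2
trace(a b^2 a b) = trace(b)*trace(a b a b) - trace(a b a) = y*z^2 - x*z - y
and trace(b^-1 a b^2 a) = trace(a b^2 a)*trace(b) - trace(a b^2 a b) = x*y^2*z - x^2*y - y^3 - y*z^2 + x*z + 3*y
trace(b^2 a^-1 b^-1 a) = trace(b^-1 a b^2)*trace(a) - trace(b^-1 a b^2 a) = -x*y^2*z + x^2*y + y^3 + y*z^2 - 3*y
and trace(b^-1 a^-1 b^2 a^-1) = trace(b^2 a^-1 b^-1)*trace(a) - trace(b^2 a^-1 b^-1 a) = x*y^2*z - y^3 - y*z^2 - x*z + 3*y
trace(b^2) = trace(b)*trace(b) - trace(1)  (reduce the b square) = y^2 - 2
and trace(b^2 a) = trace(b)*trace(a b) - trace(a)  (reduce the b square) = y*z - x
trace(a^-1 b^2) = trace(b^2)*trace(a) - trace(b^2 a)  (eliminate a^-1) = x*y^2 - y*z - x
trace(a^-1 b^2 a^-1) = trace(a^-1 b^2)*trace(a) - trace(a^-1 b^2 a)  (eliminate a^-1) = x^2*y^2 - x*y*z - x^2 - y^2 + 2
assemble the triple (trace(r) - 2; trace(r a) - x; trace(r b) - y)

x*y^2*z - y^3 - y*z^2 - x*z + 3*y - 2; x*y - x - z; x^2*y^2 - x*y*z - x^2 - y^2 - y + 2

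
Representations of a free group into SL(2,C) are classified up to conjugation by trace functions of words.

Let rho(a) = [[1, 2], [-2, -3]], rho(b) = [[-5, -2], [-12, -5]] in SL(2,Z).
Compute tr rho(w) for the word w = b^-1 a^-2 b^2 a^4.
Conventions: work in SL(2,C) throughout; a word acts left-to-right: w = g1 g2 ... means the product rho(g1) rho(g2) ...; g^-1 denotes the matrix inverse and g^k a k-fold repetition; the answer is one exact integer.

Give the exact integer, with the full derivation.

-31970

rho(b^-1) = [[-5, 2], [12, -5]]
... * rho(a^-1) = [[-3, -2], [2, 1]]  ->  [[19, 12], [-46, -29]]
... * rho(a^-1) = [[-3, -2], [2, 1]]  ->  [[-33, -26], [80, 63]]
... * rho(b) = [[-5, -2], [-12, -5]]  ->  [[477, 196], [-1156, -475]]
... * rho(b) = [[-5, -2], [-12, -5]]  ->  [[-4737, -1934], [11480, 4687]]
... * rho(a) = [[1, 2], [-2, -3]]  ->  [[-869, -3672], [2106, 8899]]
... * rho(a) = [[1, 2], [-2, -3]]  ->  [[6475, 9278], [-15692, -22485]]
... * rho(a) = [[1, 2], [-2, -3]]  ->  [[-12081, -14884], [29278, 36071]]
... * rho(a) = [[1, 2], [-2, -3]]  ->  [[17687, 20490], [-42864, -49657]]
tr = 17687 + -49657 = -31970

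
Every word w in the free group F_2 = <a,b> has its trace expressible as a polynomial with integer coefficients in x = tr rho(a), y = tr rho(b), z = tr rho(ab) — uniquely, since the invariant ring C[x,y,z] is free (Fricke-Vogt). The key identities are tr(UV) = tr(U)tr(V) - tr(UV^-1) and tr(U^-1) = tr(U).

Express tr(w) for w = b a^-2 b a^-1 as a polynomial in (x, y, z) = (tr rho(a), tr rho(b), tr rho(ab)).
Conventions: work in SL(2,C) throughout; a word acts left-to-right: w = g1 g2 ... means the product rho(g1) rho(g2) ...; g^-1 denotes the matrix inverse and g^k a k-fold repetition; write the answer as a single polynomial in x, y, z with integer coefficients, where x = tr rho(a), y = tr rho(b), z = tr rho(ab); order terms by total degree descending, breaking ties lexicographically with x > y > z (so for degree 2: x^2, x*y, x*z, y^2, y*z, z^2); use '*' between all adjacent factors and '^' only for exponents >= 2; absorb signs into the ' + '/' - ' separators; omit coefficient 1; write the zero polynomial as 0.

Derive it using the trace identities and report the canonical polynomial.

x^3*y^2 - 2*x^2*y*z - x*y^2 + x*z^2 + y*z - x

tr(b^2) = tr(b)*tr(b) - tr(1)  (reduce the b square) = y^2 - 2
tr(b^2 a) = tr(b)*tr(a b) - tr(a)  (reduce the b square) = y*z - x
and tr(b a^-1 b) = tr(b^2)*tr(a) - tr(b^2 a)  (eliminate a^-1) = x*y^2 - y*z - x
and tr(b a b a) = tr(b a)*tr(b a) - tr(1)  (split on b) = z^2 - 2
and tr(b a^-1 b a) = tr(b a b)*tr(a) - tr(b a b a)  (eliminate a^-1) = x*y*z - x^2 - z^2 + 2
tr(a^-1 b a^-1 b) = tr(b a^-1 b)*tr(a) - tr(b a^-1 b a)  (eliminate a^-1) = x^2*y^2 - 2*x*y*z + z^2 - 2
and tr(b a^-2 b a^-1) = tr(a^-1 b a^-1 b)*tr(a) - tr(a^-1 b a^-1 b a)  (eliminate a^-1) = x^3*y^2 - 2*x^2*y*z - x*y^2 + x*z^2 + y*z - x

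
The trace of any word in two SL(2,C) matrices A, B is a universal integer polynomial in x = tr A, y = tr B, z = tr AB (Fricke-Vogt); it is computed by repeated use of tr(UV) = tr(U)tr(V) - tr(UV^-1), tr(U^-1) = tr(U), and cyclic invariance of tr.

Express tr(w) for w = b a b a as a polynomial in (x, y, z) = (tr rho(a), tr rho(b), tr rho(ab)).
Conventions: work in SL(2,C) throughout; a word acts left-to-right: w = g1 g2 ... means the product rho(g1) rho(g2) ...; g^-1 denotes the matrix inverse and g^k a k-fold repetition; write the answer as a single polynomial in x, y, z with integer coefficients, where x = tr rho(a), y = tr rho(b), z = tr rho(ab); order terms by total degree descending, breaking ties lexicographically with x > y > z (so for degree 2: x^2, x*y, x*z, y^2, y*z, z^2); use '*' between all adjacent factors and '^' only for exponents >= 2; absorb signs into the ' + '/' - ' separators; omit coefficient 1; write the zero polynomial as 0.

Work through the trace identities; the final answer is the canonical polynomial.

z^2 - 2

reduce: tr(b a b a) = tr(a b) * tr(a b) - tr(1) = z^2 - 2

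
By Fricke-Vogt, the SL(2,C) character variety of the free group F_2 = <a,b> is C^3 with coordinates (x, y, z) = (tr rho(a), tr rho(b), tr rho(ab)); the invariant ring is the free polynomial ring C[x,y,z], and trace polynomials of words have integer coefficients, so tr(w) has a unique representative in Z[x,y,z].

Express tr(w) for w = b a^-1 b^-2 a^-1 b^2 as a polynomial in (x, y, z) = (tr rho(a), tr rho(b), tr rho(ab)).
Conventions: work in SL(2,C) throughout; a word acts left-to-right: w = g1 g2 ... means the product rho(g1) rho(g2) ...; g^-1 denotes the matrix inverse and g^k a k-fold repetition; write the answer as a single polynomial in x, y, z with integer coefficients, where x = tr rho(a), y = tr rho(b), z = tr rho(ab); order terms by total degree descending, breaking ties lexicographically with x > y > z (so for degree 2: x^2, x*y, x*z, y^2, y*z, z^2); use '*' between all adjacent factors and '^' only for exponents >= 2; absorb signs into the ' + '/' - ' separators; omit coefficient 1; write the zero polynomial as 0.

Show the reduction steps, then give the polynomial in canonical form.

x*y^4*z - x^2*y^3 - y^5 - y^3*z^2 - x*y^2*z + 2*x^2*y + 5*y^3 + y*z^2 - x*z - 5*y

trace(a^-1 b) = trace(b)*trace(a) - trace(b a)  (eliminate a^-1) = x*y - z
so trace(b^2) = trace(b)*trace(b) - trace(1)  (reduce the b square) = y^2 - 2
trace(b^3) = trace(b)*trace(b^2) - trace(b)  (reduce the b square) = y^3 - 3*y
reduce: trace(b a b) = trace(b)*trace(a b) - trace(a)  (reduce the b square) = y*z - x
so trace(b^2 a b) = trace(b)*trace(b a b) - trace(b a)  (reduce the b square) = y^2*z - x*y - z
trace(b^3 a b) = trace(b)*trace(b^2 a b) - trace(b^2 a)  (reduce the b square) = y^3*z - x*y^2 - 2*y*z + x
trace(a b a b) = trace(b a)*trace(b a) - trace(1)  (split on b) = z^2 - 2
trace(a b a) = trace(a)*trace(b a) - trace(b)  (reduce the a square) = x*z - y
so trace(a b a b^2) = trace(b)*trace(a b a b) - trace(a b a)  (reduce the b square) = y*z^2 - x*z - y
trace(b^3 a b a) = trace(b)*trace(a b a b^2) - trace(a b a b)  (reduce the b square) = y^2*z^2 - x*y*z - y^2 - z^2 + 2
so trace(a^-1 b^3 a b) = trace(b^3 a b)*trace(a) - trace(b^3 a b a)  (eliminate a^-1) = x*y^3*z - x^2*y^2 - y^2*z^2 - x*y*z + x^2 + y^2 + z^2 - 2
trace(b^-1 a^-1 b^3 a) = trace(a^-1 b^3 a)*trace(b) - trace(a^-1 b^3 a b)  (eliminate b^-1) = -x*y^3*z + x^2*y^2 + y^4 + y^2*z^2 + x*y*z - x^2 - 4*y^2 - z^2 + 2
reduce: trace(b^-2 a^-1 b^3 a) = trace(b^-1 a^-1 b^3 a)*trace(b) - trace(b^-1 a^-1 b^3 a b)  (eliminate b^-1) = -x*y^4*z + x^2*y^3 + y^5 + y^3*z^2 + x*y^2*z - x^2*y - 5*y^3 - y*z^2 + 5*y
reduce: trace(b a^-1 b^-2 a^-1 b^2) = trace(b^-2 a^-1 b^3)*trace(a) - trace(b^-2 a^-1 b^3 a)  (eliminate a^-1) = x*y^4*z - x^2*y^3 - y^5 - y^3*z^2 - x*y^2*z + 2*x^2*y + 5*y^3 + y*z^2 - x*z - 5*y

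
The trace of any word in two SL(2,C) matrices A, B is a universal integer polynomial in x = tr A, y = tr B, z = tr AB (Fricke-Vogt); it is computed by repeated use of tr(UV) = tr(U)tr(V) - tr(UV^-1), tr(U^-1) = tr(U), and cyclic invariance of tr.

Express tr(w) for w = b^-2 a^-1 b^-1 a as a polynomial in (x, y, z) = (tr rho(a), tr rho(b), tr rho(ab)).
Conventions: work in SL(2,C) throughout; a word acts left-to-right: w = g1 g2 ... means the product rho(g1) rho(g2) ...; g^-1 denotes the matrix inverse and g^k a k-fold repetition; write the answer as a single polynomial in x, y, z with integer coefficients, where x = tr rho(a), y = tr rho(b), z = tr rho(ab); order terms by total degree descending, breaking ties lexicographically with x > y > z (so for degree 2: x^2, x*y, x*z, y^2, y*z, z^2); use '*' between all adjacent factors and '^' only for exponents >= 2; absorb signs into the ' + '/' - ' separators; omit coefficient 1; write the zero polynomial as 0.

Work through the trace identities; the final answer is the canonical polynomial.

and trace(a b^-1) = trace(a) trace(b) - trace(a b) = x*y - z
trace(a b^-2) = trace(a b^-1) trace(b) - trace(a) = x*y^2 - y*z - x
next, trace(b^-1 a b^-2) = trace(a b^-2) trace(b) - trace(a b^-1) = x*y^3 - y^2*z - 2*x*y + z
trace(a^2) = trace(a) trace(a) - trace(1) = x^2 - 2
and trace(a^2 b) = trace(a) trace(b a) - trace(b) = x*z - y
trace(b^-1 a^2) = trace(a^2) trace(b) - trace(a^2 b) = x^2*y - x*z - y
trace(a b^-2 a) = trace(b^-1 a^2) trace(b) - trace(b^-1 a^2 b) = x^2*y^2 - x*y*z - x^2 - y^2 + 2
trace(a b a b) = trace(b a) trace(b a) - trace(1)   [split at repeated b] = z^2 - 2
next, trace(a b a b^-1) = trace(a b a) trace(b) - trace(a b a b) = x*y*z - y^2 - z^2 + 2
next, trace(a b^-2 a b) = trace(a b a b^-1) trace(b) - trace(a b a) = x*y^2*z - y^3 - y*z^2 - x*z + 3*y
and trace(b^-1 a b^-2 a) = trace(a b^-2 a) trace(b) - trace(a b^-2 a b) = x^2*y^3 - 2*x*y^2*z - x^2*y + y*z^2 + x*z - y
next, trace(b^-2 a^-1 b^-1 a) = trace(b^-1 a b^-2) trace(a) - trace(b^-1 a b^-2 a) = x*y^2*z - x^2*y - y*z^2 + y

x*y^2*z - x^2*y - y*z^2 + y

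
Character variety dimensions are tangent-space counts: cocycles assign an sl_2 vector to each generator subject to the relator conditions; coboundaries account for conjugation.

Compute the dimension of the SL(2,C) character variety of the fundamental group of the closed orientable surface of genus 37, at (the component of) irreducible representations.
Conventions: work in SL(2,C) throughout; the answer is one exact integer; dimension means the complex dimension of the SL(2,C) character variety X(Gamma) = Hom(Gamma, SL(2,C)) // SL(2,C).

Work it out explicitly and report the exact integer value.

Gamma = pi_1(Sigma_37) = < a_1, b_1, ..., a_37, b_37 | prod [a_i, b_i] > has 2g = 74 generators and 1 relator.
Before the relator condition, cocycle space has dim 3*74 = 222.
At an irreducible rho, H^2 = coker(d_2) vanishes (Poincare duality: H^2 is dual to H^0 = invariants = 0), so d_2 is surjective onto sl_2 and dim Z^1 = 222 - 3 = 219.
Coboundaries contribute dim B^1 = 3 (injective at irreducible rho).
dim X = dim H^1 = 219 - 3 = 216.

216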